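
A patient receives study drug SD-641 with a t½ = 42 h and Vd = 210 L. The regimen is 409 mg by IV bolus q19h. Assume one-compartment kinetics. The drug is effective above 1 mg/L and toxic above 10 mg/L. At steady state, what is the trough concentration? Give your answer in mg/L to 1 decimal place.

τ/t½ = 19/42 ≈ 0.45238, so fraction remaining f = (1/2)^(19/42) ≈ 0.7308.
Single-dose peak C₀ = D/Vd = 409/210 ≈ 1.948 mg/L.
Steady-state trough Cmin,ss = C₀·f/(1−f) ≈ 1.948 × 0.7308/0.2692 ≈ 5.288 mg/L.
Trough 5.3 mg/L vs MEC 1 mg/L: adequate.

5.3 mg/L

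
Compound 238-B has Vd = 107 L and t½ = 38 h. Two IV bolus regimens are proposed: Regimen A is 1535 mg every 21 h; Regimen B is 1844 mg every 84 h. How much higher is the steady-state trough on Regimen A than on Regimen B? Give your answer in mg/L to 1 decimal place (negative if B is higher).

Regimen A: f = (1/2)^(21/38) ≈ 0.6818; Cmin,ss = (1535/107)·f/(1−f) ≈ 30.738 mg/L.
Regimen B: f = (1/2)^(84/38) ≈ 0.2161; Cmin,ss = (1844/107)·f/(1−f) ≈ 4.751 mg/L.
Difference ≈ 30.738 − 4.751 ≈ 25.987 mg/L.

26.0 mg/L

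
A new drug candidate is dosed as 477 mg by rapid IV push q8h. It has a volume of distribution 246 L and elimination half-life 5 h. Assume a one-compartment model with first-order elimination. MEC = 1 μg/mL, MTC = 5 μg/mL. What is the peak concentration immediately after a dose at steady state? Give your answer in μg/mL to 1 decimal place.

τ/t½ = 8/5 ≈ 1.6, so fraction remaining f = (1/2)^(8/5) ≈ 0.3299.
Accumulation ratio R = 1/(1 − f) ≈ 1/0.6701 ≈ 1.4923.
Single-dose peak C₀ = D/Vd = 477/246 ≈ 1.939 μg/mL.
Cmax,ss = C₀/(1 − f) ≈ 1.939/0.6701 ≈ 2.894 μg/mL.
Peak 2.9 μg/mL vs MTC 5 μg/mL: below toxic threshold.

2.9 μg/mL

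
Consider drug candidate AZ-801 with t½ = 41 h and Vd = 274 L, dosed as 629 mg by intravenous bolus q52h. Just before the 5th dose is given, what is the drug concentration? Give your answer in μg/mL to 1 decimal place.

1.6 μg/mL

f = (1/2)^(τ/t½) = (1/2)^(52/41) ≈ 0.4152.
C₀ = D/Vd = 629/274 ≈ 2.296 μg/mL.
Before the 5th dose, 4 doses have been given. Superposition: Cmin = C₀·(f + f² + … + f^4).
≈ 2.296 × (0.4152 + 0.1724 + 0.0716 + 0.0297) ≈ 2.296 × 0.6889 ≈ 1.582 μg/mL.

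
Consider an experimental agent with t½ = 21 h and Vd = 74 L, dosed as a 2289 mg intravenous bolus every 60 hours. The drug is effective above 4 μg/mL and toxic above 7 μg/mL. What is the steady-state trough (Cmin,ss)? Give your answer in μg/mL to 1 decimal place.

Over one 60-h interval, 60/21 ≈ 2.8571 half-lives elapse, leaving f ≈ 0.1380 of each dose.
Single-dose peak C₀ = D/Vd = 2289/74 ≈ 30.932 μg/mL.
Steady-state trough Cmin,ss = C₀·f/(1−f) ≈ 30.932 × 0.1380/0.8620 ≈ 4.952 μg/mL.
Trough 5.0 μg/mL vs MEC 4 μg/mL: adequate.

5.0 μg/mL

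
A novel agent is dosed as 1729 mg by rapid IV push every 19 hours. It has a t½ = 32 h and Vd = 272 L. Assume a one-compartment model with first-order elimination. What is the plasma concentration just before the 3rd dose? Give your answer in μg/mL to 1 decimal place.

7.0 μg/mL

f = (1/2)^(τ/t½) = (1/2)^(19/32) ≈ 0.6626.
C₀ = D/Vd = 1729/272 ≈ 6.357 μg/mL.
Before the 3rd dose, 2 doses have been given. Superposition: Cmin = C₀·(f + f²).
≈ 6.357 × (0.6626 + 0.4390) ≈ 6.357 × 1.1016 ≈ 7.003 μg/mL.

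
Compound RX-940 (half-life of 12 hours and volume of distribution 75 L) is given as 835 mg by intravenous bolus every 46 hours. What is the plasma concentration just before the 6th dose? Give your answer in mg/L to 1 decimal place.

f = (1/2)^(τ/t½) = (1/2)^(46/12) ≈ 0.0702.
C₀ = D/Vd = 835/75 ≈ 11.133 mg/L.
Before the 6th dose, 5 doses have been given. Superposition: Cmin = C₀·(f + f² + … + f^5).
≈ 11.133 × (0.0702 + 0.0049 + 0.0003 + 0.0000 + 0.0000) ≈ 11.133 × 0.0754 ≈ 0.839 mg/L.

0.8 mg/L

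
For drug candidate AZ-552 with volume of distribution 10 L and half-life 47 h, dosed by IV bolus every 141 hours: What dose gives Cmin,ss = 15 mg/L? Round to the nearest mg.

τ/t½ = 141/47 ≈ 3, so f = (1/2)^(141/47) ≈ 0.125000.
Cmin,ss = (D/Vd)·f/(1−f), so D = Cmin,ss·Vd·(1−f)/f.
D = 15 × 10 × (1−f)/f ≈ 15 × 10 × 7.00000 ≈ 1050.00 mg.

1050 mg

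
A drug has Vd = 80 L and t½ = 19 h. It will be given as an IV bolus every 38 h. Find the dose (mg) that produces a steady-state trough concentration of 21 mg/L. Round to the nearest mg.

5040 mg

τ/t½ = 38/19 ≈ 2, so f = (1/2)^(38/19) ≈ 0.250000.
Cmin,ss = (D/Vd)·f/(1−f), so D = Cmin,ss·Vd·(1−f)/f.
D = 21 × 80 × (1−f)/f ≈ 21 × 80 × 3.00000 ≈ 5040.00 mg.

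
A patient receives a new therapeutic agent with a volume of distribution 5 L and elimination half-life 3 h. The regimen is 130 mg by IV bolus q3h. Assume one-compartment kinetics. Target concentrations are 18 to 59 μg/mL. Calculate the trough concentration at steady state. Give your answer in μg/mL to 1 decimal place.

26.0 μg/mL

The dosing interval is 1 half-life, so f = 2^(−1) = 0.5.
At steady state, R = 1/(1 − 0.5) = 2/1.
Single-dose peak C₀ = D/Vd = 130/5 = 26 μg/mL.
Steady-state peak Cmax,ss = C₀·R = 26 × 2/1 ≈ 52.000 μg/mL.
Steady-state trough Cmin,ss = Cmax,ss·f ≈ 52.000 × 0.5 ≈ 26.000 μg/mL.
Trough 26.0 μg/mL vs MEC 18 μg/mL: adequate.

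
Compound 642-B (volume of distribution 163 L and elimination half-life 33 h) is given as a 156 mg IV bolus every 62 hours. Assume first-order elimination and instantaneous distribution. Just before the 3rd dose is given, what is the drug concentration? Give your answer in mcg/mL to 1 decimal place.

0.3 mcg/mL

f = (1/2)^(τ/t½) = (1/2)^(62/33) ≈ 0.2719.
C₀ = D/Vd = 156/163 ≈ 0.957 mcg/mL.
Before the 3rd dose, 2 doses have been given. Superposition: Cmin = C₀·(f + f²).
≈ 0.957 × (0.2719 + 0.0739) ≈ 0.957 × 0.3458 ≈ 0.331 mcg/mL.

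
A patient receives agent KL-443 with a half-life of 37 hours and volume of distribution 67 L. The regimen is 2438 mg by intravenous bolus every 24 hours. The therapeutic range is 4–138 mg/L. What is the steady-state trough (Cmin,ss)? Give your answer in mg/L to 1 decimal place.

64.1 mg/L

k = ln2/t½ = ln2/37 ≈ 0.018734 h⁻¹; fraction remaining f = e^(−kτ) = e^(−0.018734×24) ≈ 0.6379.
Accumulation ratio R = 1/(1 − f) ≈ 1/0.3621 ≈ 2.7617.
Single-dose peak C₀ = D/Vd = 2438/67 ≈ 36.388 mg/L.
Steady-state peak Cmax,ss = C₀·R ≈ 36.388 × 2.7617 ≈ 100.493 mg/L.
Steady-state trough Cmin,ss = Cmax,ss·f ≈ 100.493 × 0.6379 ≈ 64.104 mg/L.
Trough 64.1 mg/L vs MEC 4 mg/L: adequate.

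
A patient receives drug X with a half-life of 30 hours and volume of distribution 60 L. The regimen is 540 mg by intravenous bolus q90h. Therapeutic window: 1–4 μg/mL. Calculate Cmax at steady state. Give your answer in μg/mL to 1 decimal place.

10.3 μg/mL

The dosing interval is 3 half-lives, so f = 2^(−3) = 0.125.
Accumulation ratio R = 1/(1 − f) = 1/0.875 = 8/7.
Single-dose peak C₀ = D/Vd = 540/60 = 9 μg/mL.
Steady-state peak Cmax,ss = C₀·R = 9 × 8/7 ≈ 10.286 μg/mL.
Peak 10.3 μg/mL vs MTC 4 μg/mL: exceeds toxic threshold.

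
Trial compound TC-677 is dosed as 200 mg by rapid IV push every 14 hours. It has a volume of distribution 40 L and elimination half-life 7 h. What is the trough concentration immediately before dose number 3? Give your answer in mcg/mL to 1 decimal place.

f = (1/2)^(τ/t½) = (1/2)^(14/7) ≈ 0.2500.
C₀ = D/Vd = 200/40 ≈ 5.000 mcg/mL.
Before the 3rd dose, 2 doses have been given. Superposition: Cmin = C₀·(f + f²).
≈ 5.000 × (0.2500 + 0.0625) ≈ 5.000 × 0.3125 ≈ 1.562 mcg/mL.

1.6 mcg/mL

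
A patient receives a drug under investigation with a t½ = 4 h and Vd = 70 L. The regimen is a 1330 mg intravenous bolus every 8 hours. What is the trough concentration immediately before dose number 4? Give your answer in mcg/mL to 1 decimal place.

f = (1/2)^(τ/t½) = (1/2)^(8/4) ≈ 0.2500.
C₀ = D/Vd = 1330/70 ≈ 19.000 mcg/mL.
Before the 4th dose, 3 doses have been given. Superposition: Cmin = C₀·(f + f² + … + f^3).
≈ 19.000 × (0.2500 + 0.0625 + 0.0156) ≈ 19.000 × 0.3281 ≈ 6.234 mcg/mL.

6.2 mcg/mL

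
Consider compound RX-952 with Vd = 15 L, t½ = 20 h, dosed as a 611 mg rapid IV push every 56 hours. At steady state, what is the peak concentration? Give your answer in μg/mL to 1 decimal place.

τ/t½ = 56/20 ≈ 2.8, so fraction remaining f = (1/2)^(56/20) ≈ 0.1436.
At steady state, accumulation factor R = 1/(1 − e^(−kτ)) ≈ 1.1677.
Each bolus raises the concentration by D/Vd = 611/15 ≈ 40.733 μg/mL.
Steady-state peak Cmax,ss = C₀·R ≈ 40.733 × 1.1677 ≈ 47.564 μg/mL.

47.6 μg/mL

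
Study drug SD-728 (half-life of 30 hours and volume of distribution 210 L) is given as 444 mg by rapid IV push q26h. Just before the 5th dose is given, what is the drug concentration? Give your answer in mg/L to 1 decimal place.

2.3 mg/L

f = (1/2)^(τ/t½) = (1/2)^(26/30) ≈ 0.5484.
C₀ = D/Vd = 444/210 ≈ 2.114 mg/L.
Before the 5th dose, 4 doses have been given. Superposition: Cmin = C₀·(f + f² + … + f^4).
≈ 2.114 × (0.5484 + 0.3007 + 0.1649 + 0.0904) ≈ 2.114 × 1.1044 ≈ 2.335 mg/L.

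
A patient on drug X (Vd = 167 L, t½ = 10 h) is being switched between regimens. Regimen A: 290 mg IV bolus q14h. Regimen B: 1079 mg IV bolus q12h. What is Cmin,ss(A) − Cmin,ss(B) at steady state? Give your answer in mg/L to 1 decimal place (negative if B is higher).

-3.9 mg/L

Regimen A: f = (1/2)^(14/10) ≈ 0.3789; Cmin,ss = (290/167)·f/(1−f) ≈ 1.059 mg/L.
Regimen B: f = (1/2)^(12/10) ≈ 0.4353; Cmin,ss = (1079/167)·f/(1−f) ≈ 4.981 mg/L.
Difference ≈ 1.059 − 4.981 ≈ -3.922 mg/L.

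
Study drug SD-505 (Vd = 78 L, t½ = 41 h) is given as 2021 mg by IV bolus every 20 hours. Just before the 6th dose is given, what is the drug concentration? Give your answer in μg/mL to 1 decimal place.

f = (1/2)^(τ/t½) = (1/2)^(20/41) ≈ 0.7131.
C₀ = D/Vd = 2021/78 ≈ 25.910 μg/mL.
Before the 6th dose, 5 doses have been given. Superposition: Cmin = C₀·(f + f² + … + f^5).
≈ 25.910 × (0.7131 + 0.5085 + 0.3626 + 0.2586 + 0.1844) ≈ 25.910 × 2.0272 ≈ 52.525 μg/mL.

52.5 μg/mL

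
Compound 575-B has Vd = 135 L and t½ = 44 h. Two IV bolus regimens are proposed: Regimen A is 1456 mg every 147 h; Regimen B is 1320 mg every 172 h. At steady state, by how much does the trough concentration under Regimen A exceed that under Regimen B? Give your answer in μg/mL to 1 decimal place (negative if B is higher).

0.5 μg/mL

Regimen A: f = (1/2)^(147/44) ≈ 0.0987; Cmin,ss = (1456/135)·f/(1−f) ≈ 1.181 μg/mL.
Regimen B: f = (1/2)^(172/44) ≈ 0.0666; Cmin,ss = (1320/135)·f/(1−f) ≈ 0.698 μg/mL.
Difference ≈ 1.181 − 0.698 ≈ 0.483 μg/mL.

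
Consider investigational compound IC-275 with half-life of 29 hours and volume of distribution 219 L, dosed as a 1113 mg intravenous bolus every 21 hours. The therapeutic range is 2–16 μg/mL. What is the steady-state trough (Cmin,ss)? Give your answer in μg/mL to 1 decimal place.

τ/t½ = 21/29 ≈ 0.72414, so fraction remaining f = (1/2)^(21/29) ≈ 0.6054.
At steady state, accumulation factor R = 1/(1 − e^(−kτ)) ≈ 2.5342.
Each bolus raises the concentration by D/Vd = 1113/219 ≈ 5.082 μg/mL.
Steady-state peak Cmax,ss = C₀·R ≈ 5.082 × 2.5342 ≈ 12.879 μg/mL.
Steady-state trough Cmin,ss = Cmax,ss·f ≈ 12.879 × 0.6054 ≈ 7.797 μg/mL.
Trough 7.8 μg/mL vs MEC 2 μg/mL: adequate.

7.8 μg/mL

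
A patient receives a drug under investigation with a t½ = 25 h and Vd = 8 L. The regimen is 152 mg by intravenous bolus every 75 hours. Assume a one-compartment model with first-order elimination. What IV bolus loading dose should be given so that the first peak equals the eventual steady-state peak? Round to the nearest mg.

174 mg

f = (1/2)^(75/25) ≈ 0.125000; accumulation ratio R = 1/(1−f) ≈ 1.14286.
Loading dose to hit Cmax,ss on first dose: D_load = D_maint·R ≈ 152 × 1.14286 ≈ 173.71 mg.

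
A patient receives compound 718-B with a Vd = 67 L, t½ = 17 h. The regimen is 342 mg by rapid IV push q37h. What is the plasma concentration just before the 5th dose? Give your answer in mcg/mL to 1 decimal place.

f = (1/2)^(τ/t½) = (1/2)^(37/17) ≈ 0.2212.
C₀ = D/Vd = 342/67 ≈ 5.104 mcg/mL.
Before the 5th dose, 4 doses have been given. Superposition: Cmin = C₀·(f + f² + … + f^4).
≈ 5.104 × (0.2212 + 0.0489 + 0.0108 + 0.0024) ≈ 5.104 × 0.2833 ≈ 1.446 mcg/mL.

1.4 mcg/mL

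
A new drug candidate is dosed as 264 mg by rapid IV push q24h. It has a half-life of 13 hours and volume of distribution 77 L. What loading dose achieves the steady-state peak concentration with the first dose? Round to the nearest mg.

366 mg

f = (1/2)^(24/13) ≈ 0.278133; accumulation ratio R = 1/(1−f) ≈ 1.38530.
Loading dose to hit Cmax,ss on first dose: D_load = D_maint·R ≈ 264 × 1.38530 ≈ 365.72 mg.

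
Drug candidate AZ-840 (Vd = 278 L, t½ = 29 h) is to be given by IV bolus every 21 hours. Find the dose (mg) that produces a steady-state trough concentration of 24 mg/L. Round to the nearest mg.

τ/t½ = 21/29 ≈ 0.72414, so f = (1/2)^(21/29) ≈ 0.605359.
Cmin,ss = (D/Vd)·f/(1−f), so D = Cmin,ss·Vd·(1−f)/f.
D = 24 × 278 × (1−f)/f ≈ 24 × 278 × 0.65191 ≈ 4349.54 mg.

4350 mg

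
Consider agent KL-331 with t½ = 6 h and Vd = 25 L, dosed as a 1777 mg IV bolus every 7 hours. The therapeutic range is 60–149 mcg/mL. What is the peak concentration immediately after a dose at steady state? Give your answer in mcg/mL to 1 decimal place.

τ/t½ = 7/6 ≈ 1.1667, so fraction remaining f = (1/2)^(7/6) ≈ 0.4454.
At steady state, accumulation factor R = 1/(1 − e^(−kτ)) ≈ 1.8031.
Each bolus raises the concentration by D/Vd = 1777/25 ≈ 71.080 mcg/mL.
Steady-state peak Cmax,ss = C₀·R ≈ 71.080 × 1.8031 ≈ 128.164 mcg/mL.
Peak 128.2 mcg/mL vs MTC 149 mcg/mL: below toxic threshold.

128.2 mcg/mL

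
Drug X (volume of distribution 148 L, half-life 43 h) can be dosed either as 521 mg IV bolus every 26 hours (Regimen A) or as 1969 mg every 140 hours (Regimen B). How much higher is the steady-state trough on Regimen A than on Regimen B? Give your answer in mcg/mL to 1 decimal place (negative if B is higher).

5.2 mcg/mL

Regimen A: f = (1/2)^(26/43) ≈ 0.6576; Cmin,ss = (521/148)·f/(1−f) ≈ 6.761 mcg/mL.
Regimen B: f = (1/2)^(140/43) ≈ 0.1047; Cmin,ss = (1969/148)·f/(1−f) ≈ 1.556 mcg/mL.
Difference ≈ 6.761 − 1.556 ≈ 5.205 mcg/mL.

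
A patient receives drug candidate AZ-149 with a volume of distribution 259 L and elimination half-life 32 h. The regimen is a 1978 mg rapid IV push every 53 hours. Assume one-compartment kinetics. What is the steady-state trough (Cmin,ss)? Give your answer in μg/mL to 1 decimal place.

3.5 μg/mL

Over one 53-h interval, 53/32 ≈ 1.6562 half-lives elapse, leaving f ≈ 0.3173 of each dose.
Single-dose peak C₀ = D/Vd = 1978/259 ≈ 7.637 μg/mL.
Steady-state trough Cmin,ss = C₀·f/(1−f) ≈ 7.637 × 0.3173/0.6827 ≈ 3.549 μg/mL.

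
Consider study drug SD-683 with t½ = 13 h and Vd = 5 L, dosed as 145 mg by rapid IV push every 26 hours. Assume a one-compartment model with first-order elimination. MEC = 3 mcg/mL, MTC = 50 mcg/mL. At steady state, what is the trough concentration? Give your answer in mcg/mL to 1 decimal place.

The dosing interval is 2 half-lives, so f = 2^(−2) = 0.25.
At steady state, R = 1/(1 − 0.25) = 4/3.
Single-dose peak C₀ = D/Vd = 145/5 = 29 mcg/mL.
Steady-state peak Cmax,ss = C₀·R = 29 × 4/3 ≈ 38.667 mcg/mL.
Steady-state trough Cmin,ss = Cmax,ss·f ≈ 38.667 × 0.25 ≈ 9.667 mcg/mL.
Trough 9.7 mcg/mL vs MEC 3 mcg/mL: adequate.

9.7 mcg/mL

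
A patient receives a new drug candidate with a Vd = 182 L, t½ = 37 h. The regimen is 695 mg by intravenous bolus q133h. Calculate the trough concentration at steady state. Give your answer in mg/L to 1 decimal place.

0.3 mg/L

Over one 133-h interval, 133/37 ≈ 3.5946 half-lives elapse, leaving f ≈ 0.0828 of each dose.
Single-dose peak C₀ = D/Vd = 695/182 ≈ 3.819 mg/L.
Steady-state trough Cmin,ss = C₀·f/(1−f) ≈ 3.819 × 0.0828/0.9172 ≈ 0.345 mg/L.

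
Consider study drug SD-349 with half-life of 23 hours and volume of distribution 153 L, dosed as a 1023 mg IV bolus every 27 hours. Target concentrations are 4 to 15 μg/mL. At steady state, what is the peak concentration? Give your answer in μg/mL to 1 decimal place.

τ/t½ = 27/23 ≈ 1.1739, so fraction remaining f = (1/2)^(27/23) ≈ 0.4432.
At steady state, accumulation factor R = 1/(1 − e^(−kτ)) ≈ 1.7960.
Single-dose peak C₀ = D/Vd = 1023/153 ≈ 6.686 μg/mL.
Steady-state peak Cmax,ss = C₀·R ≈ 6.686 × 1.7960 ≈ 12.008 μg/mL.
Peak 12.0 μg/mL vs MTC 15 μg/mL: below toxic threshold.

12.0 μg/mL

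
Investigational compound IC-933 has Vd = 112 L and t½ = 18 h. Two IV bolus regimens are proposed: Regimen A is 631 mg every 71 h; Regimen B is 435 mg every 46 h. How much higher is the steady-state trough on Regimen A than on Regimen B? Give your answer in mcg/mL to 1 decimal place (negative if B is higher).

-0.4 mcg/mL

Regimen A: f = (1/2)^(71/18) ≈ 0.0650; Cmin,ss = (631/112)·f/(1−f) ≈ 0.392 mcg/mL.
Regimen B: f = (1/2)^(46/18) ≈ 0.1701; Cmin,ss = (435/112)·f/(1−f) ≈ 0.796 mcg/mL.
Difference ≈ 0.392 − 0.796 ≈ -0.404 mcg/mL.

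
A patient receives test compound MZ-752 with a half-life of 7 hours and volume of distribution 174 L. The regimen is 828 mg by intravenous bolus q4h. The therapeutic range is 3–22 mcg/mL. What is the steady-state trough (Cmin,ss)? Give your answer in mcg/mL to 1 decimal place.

k = ln2/t½ = ln2/7 ≈ 0.099021 h⁻¹; fraction remaining f = e^(−kτ) = e^(−0.099021×4) ≈ 0.6730.
Accumulation ratio R = 1/(1 − f) ≈ 1/0.3270 ≈ 3.0581.
Single-dose peak C₀ = D/Vd = 828/174 ≈ 4.759 mcg/mL.
Cmax,ss = C₀/(1 − f) ≈ 4.759/0.3270 ≈ 14.554 mcg/mL.
One interval later, Cmin,ss = Cmax,ss·e^(−kτ) ≈ 14.554 × 0.6730 ≈ 9.795 mcg/mL.
Trough 9.8 mcg/mL vs MEC 3 mcg/mL: adequate.

9.8 mcg/mL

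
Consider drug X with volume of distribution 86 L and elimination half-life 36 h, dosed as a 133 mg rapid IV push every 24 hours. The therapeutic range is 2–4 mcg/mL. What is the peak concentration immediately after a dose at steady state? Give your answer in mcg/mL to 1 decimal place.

4.2 mcg/mL

τ/t½ = 24/36 ≈ 0.66667, so fraction remaining f = (1/2)^(24/36) ≈ 0.6300.
Accumulation ratio R = 1/(1 − f) ≈ 1/0.3700 ≈ 2.7027.
Each bolus raises the concentration by D/Vd = 133/86 ≈ 1.547 mcg/mL.
Steady-state peak Cmax,ss = C₀·R ≈ 1.547 × 2.7027 ≈ 4.181 mcg/mL.
Peak 4.2 mcg/mL vs MTC 4 mcg/mL: exceeds toxic threshold.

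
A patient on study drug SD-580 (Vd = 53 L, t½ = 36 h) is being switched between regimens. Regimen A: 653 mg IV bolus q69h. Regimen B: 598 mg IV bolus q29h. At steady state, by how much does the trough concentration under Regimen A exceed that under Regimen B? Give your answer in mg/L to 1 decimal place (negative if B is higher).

Regimen A: f = (1/2)^(69/36) ≈ 0.2649; Cmin,ss = (653/53)·f/(1−f) ≈ 4.440 mg/L.
Regimen B: f = (1/2)^(29/36) ≈ 0.5721; Cmin,ss = (598/53)·f/(1−f) ≈ 15.085 mg/L.
Difference ≈ 4.440 − 15.085 ≈ -10.645 mg/L.

-10.6 mg/L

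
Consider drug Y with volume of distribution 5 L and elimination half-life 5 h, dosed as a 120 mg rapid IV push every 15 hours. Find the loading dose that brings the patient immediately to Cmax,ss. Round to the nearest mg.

137 mg

f = (1/2)^(15/5) ≈ 0.125000; accumulation ratio R = 1/(1−f) ≈ 1.14286.
Loading dose to hit Cmax,ss on first dose: D_load = D_maint·R ≈ 120 × 1.14286 ≈ 137.14 mg.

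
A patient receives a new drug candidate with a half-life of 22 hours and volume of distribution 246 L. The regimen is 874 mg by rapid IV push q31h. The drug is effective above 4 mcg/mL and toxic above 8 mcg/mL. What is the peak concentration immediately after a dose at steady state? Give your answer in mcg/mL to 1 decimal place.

5.7 mcg/mL

Over one 31-h interval, 31/22 ≈ 1.4091 half-lives elapse, leaving f ≈ 0.3765 of each dose.
At steady state, accumulation factor R = 1/(1 − e^(−kτ)) ≈ 1.6038.
Each bolus raises the concentration by D/Vd = 874/246 ≈ 3.553 mcg/mL.
Steady-state peak Cmax,ss = C₀·R ≈ 3.553 × 1.6038 ≈ 5.698 mcg/mL.
Peak 5.7 mcg/mL vs MTC 8 mcg/mL: below toxic threshold.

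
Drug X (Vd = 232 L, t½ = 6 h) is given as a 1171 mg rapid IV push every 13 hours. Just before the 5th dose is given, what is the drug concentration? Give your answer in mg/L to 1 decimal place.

1.4 mg/L

f = (1/2)^(τ/t½) = (1/2)^(13/6) ≈ 0.2227.
C₀ = D/Vd = 1171/232 ≈ 5.047 mg/L.
Before the 5th dose, 4 doses have been given. Superposition: Cmin = C₀·(f + f² + … + f^4).
≈ 5.047 × (0.2227 + 0.0496 + 0.0110 + 0.0025) ≈ 5.047 × 0.2858 ≈ 1.442 mg/L.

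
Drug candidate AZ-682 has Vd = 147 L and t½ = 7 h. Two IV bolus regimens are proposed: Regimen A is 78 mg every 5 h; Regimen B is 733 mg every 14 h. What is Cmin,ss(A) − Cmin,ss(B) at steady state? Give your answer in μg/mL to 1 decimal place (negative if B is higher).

Regimen A: f = (1/2)^(5/7) ≈ 0.6095; Cmin,ss = (78/147)·f/(1−f) ≈ 0.828 μg/mL.
Regimen B: f = (1/2)^(14/7) ≈ 0.2500; Cmin,ss = (733/147)·f/(1−f) ≈ 1.662 μg/mL.
Difference ≈ 0.828 − 1.662 ≈ -0.834 μg/mL.

-0.8 μg/mL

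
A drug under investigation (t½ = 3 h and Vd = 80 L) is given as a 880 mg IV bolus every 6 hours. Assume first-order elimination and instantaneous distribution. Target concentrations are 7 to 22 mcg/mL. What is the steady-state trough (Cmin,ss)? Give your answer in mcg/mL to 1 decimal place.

The dosing interval is 2 half-lives, so f = 2^(−2) = 0.25.
Accumulation ratio R = 1/(1 − f) = 1/0.75 = 4/3.
Single-dose peak C₀ = D/Vd = 880/80 = 11 mcg/mL.
Steady-state peak Cmax,ss = C₀·R = 11 × 4/3 ≈ 14.667 mcg/mL.
Steady-state trough Cmin,ss = Cmax,ss·f ≈ 14.667 × 0.25 ≈ 3.667 mcg/mL.
Trough 3.7 mcg/mL vs MEC 7 mcg/mL: subtherapeutic.

3.7 mcg/mL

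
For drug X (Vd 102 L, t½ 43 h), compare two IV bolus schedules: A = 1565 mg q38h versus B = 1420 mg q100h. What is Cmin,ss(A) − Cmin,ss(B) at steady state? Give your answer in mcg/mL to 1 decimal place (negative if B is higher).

14.7 mcg/mL

Regimen A: f = (1/2)^(38/43) ≈ 0.5420; Cmin,ss = (1565/102)·f/(1−f) ≈ 18.157 mcg/mL.
Regimen B: f = (1/2)^(100/43) ≈ 0.1995; Cmin,ss = (1420/102)·f/(1−f) ≈ 3.470 mcg/mL.
Difference ≈ 18.157 − 3.470 ≈ 14.687 mcg/mL.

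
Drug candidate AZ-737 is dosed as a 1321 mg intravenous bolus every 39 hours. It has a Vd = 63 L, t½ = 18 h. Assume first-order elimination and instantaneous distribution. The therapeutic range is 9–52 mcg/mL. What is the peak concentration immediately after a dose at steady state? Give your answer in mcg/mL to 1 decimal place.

27.0 mcg/mL

k = ln2/t½ = ln2/18 ≈ 0.038508 h⁻¹; fraction remaining f = e^(−kτ) = e^(−0.038508×39) ≈ 0.2227.
Accumulation ratio R = 1/(1 − f) ≈ 1/0.7773 ≈ 1.2865.
Each bolus raises the concentration by D/Vd = 1321/63 ≈ 20.968 mcg/mL.
Steady-state peak Cmax,ss = C₀·R ≈ 20.968 × 1.2865 ≈ 26.975 mcg/mL.
Peak 27.0 mcg/mL vs MTC 52 mcg/mL: below toxic threshold.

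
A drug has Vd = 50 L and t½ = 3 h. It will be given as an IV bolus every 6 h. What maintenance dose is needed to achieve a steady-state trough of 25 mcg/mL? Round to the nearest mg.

τ/t½ = 6/3 ≈ 2, so f = (1/2)^(6/3) ≈ 0.250000.
Cmin,ss = (D/Vd)·f/(1−f), so D = Cmin,ss·Vd·(1−f)/f.
D = 25 × 50 × (1−f)/f ≈ 25 × 50 × 3.00000 ≈ 3750.00 mg.

3750 mg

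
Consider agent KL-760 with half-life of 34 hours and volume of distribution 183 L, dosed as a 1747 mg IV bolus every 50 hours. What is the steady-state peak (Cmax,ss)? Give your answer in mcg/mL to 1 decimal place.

k = ln2/t½ = ln2/34 ≈ 0.020387 h⁻¹; fraction remaining f = e^(−kτ) = e^(−0.020387×50) ≈ 0.3608.
Accumulation ratio R = 1/(1 − f) ≈ 1/0.6392 ≈ 1.5645.
Each bolus raises the concentration by D/Vd = 1747/183 ≈ 9.546 mcg/mL.
Cmax,ss = C₀/(1 − f) ≈ 9.546/0.6392 ≈ 14.934 mcg/mL.

14.9 mcg/mL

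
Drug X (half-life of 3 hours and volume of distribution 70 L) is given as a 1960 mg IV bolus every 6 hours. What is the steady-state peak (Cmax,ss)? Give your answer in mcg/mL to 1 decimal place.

The dosing interval is 2 half-lives, so f = 2^(−2) = 0.25.
Accumulation ratio R = 1/(1 − f) = 1/0.75 = 4/3.
Single-dose peak C₀ = D/Vd = 1960/70 = 28 mcg/mL.
Steady-state peak Cmax,ss = C₀·R = 28 × 4/3 ≈ 37.333 mcg/mL.

37.3 mcg/mL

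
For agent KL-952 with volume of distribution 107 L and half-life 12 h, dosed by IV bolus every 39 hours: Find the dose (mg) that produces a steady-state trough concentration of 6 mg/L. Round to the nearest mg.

5466 mg

τ/t½ = 39/12 ≈ 3.25, so f = (1/2)^(39/12) ≈ 0.105112.
Cmin,ss = (D/Vd)·f/(1−f), so D = Cmin,ss·Vd·(1−f)/f.
D = 6 × 107 × (1−f)/f ≈ 6 × 107 × 8.51366 ≈ 5465.77 mg.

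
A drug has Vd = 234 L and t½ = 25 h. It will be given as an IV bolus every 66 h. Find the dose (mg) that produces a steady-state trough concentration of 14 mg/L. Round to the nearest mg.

τ/t½ = 66/25 ≈ 2.64, so f = (1/2)^(66/25) ≈ 0.160428.
Cmin,ss = (D/Vd)·f/(1−f), so D = Cmin,ss·Vd·(1−f)/f.
D = 14 × 234 × (1−f)/f ≈ 14 × 234 × 5.23333 ≈ 17144.39 mg.

17144 mg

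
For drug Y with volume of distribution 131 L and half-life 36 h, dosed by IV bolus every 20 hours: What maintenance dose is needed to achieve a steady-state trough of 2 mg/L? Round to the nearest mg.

τ/t½ = 20/36 ≈ 0.55556, so f = (1/2)^(20/36) ≈ 0.680395.
Cmin,ss = (D/Vd)·f/(1−f), so D = Cmin,ss·Vd·(1−f)/f.
D = 2 × 131 × (1−f)/f ≈ 2 × 131 × 0.46973 ≈ 123.07 mg.

123 mg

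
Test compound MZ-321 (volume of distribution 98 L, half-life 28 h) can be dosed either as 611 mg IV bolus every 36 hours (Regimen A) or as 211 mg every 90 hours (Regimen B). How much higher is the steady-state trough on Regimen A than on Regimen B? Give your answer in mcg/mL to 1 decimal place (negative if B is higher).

Regimen A: f = (1/2)^(36/28) ≈ 0.4102; Cmin,ss = (611/98)·f/(1−f) ≈ 4.336 mcg/mL.
Regimen B: f = (1/2)^(90/28) ≈ 0.1077; Cmin,ss = (211/98)·f/(1−f) ≈ 0.260 mcg/mL.
Difference ≈ 4.336 − 0.260 ≈ 4.076 mcg/mL.

4.1 mcg/mL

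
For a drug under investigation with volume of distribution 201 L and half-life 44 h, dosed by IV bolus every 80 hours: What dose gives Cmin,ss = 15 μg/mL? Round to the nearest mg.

τ/t½ = 80/44 ≈ 1.8182, so f = (1/2)^(80/44) ≈ 0.283578.
Cmin,ss = (D/Vd)·f/(1−f), so D = Cmin,ss·Vd·(1−f)/f.
D = 15 × 201 × (1−f)/f ≈ 15 × 201 × 2.52637 ≈ 7617.01 mg.

7617 mg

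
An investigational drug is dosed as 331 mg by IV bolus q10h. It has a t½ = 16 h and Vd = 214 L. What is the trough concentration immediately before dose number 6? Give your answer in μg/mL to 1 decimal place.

2.5 μg/mL

f = (1/2)^(τ/t½) = (1/2)^(10/16) ≈ 0.6484.
C₀ = D/Vd = 331/214 ≈ 1.547 μg/mL.
Before the 6th dose, 5 doses have been given. Superposition: Cmin = C₀·(f + f² + … + f^5).
≈ 1.547 × (0.6484 + 0.4204 + 0.2726 + 0.1768 + 0.1146) ≈ 1.547 × 1.6328 ≈ 2.526 μg/mL.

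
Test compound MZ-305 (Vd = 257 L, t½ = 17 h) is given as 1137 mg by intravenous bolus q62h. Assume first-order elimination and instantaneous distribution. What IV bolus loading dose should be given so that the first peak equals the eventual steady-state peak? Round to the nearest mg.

1236 mg

f = (1/2)^(62/17) ≈ 0.079823; accumulation ratio R = 1/(1−f) ≈ 1.08675.
Loading dose to hit Cmax,ss on first dose: D_load = D_maint·R ≈ 1137 × 1.08675 ≈ 1235.63 mg.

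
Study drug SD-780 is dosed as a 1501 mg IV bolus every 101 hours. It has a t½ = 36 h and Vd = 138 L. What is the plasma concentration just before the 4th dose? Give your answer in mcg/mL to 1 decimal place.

f = (1/2)^(τ/t½) = (1/2)^(101/36) ≈ 0.1430.
C₀ = D/Vd = 1501/138 ≈ 10.877 mcg/mL.
Before the 4th dose, 3 doses have been given. Superposition: Cmin = C₀·(f + f² + … + f^3).
≈ 10.877 × (0.1430 + 0.0204 + 0.0029) ≈ 10.877 × 0.1663 ≈ 1.809 mcg/mL.

1.8 mcg/mL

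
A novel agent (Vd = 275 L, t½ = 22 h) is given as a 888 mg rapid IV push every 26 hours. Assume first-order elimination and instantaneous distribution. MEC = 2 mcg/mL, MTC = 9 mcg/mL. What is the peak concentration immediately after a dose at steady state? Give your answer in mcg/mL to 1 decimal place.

5.8 mcg/mL

k = ln2/t½ = ln2/22 ≈ 0.031507 h⁻¹; fraction remaining f = e^(−kτ) = e^(−0.031507×26) ≈ 0.4408.
Accumulation ratio R = 1/(1 − f) ≈ 1/0.5592 ≈ 1.7883.
Single-dose peak C₀ = D/Vd = 888/275 ≈ 3.229 mcg/mL.
Steady-state peak Cmax,ss = C₀·R ≈ 3.229 × 1.7883 ≈ 5.774 mcg/mL.
Peak 5.8 mcg/mL vs MTC 9 mcg/mL: below toxic threshold.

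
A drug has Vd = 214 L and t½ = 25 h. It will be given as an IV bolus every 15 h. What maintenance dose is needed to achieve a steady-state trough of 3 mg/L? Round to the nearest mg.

τ/t½ = 15/25 ≈ 0.6, so f = (1/2)^(15/25) ≈ 0.659754.
Cmin,ss = (D/Vd)·f/(1−f), so D = Cmin,ss·Vd·(1−f)/f.
D = 3 × 214 × (1−f)/f ≈ 3 × 214 × 0.51572 ≈ 331.09 mg.

331 mg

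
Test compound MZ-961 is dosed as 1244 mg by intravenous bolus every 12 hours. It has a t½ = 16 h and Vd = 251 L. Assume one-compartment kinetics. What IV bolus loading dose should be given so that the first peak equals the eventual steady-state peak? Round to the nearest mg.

3069 mg

f = (1/2)^(12/16) ≈ 0.594604; accumulation ratio R = 1/(1−f) ≈ 2.46672.
Loading dose to hit Cmax,ss on first dose: D_load = D_maint·R ≈ 1244 × 2.46672 ≈ 3068.60 mg.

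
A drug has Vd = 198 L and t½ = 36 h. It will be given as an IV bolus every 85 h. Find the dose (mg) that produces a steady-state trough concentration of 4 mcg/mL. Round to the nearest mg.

3277 mg

τ/t½ = 85/36 ≈ 2.3611, so f = (1/2)^(85/36) ≈ 0.194641.
Cmin,ss = (D/Vd)·f/(1−f), so D = Cmin,ss·Vd·(1−f)/f.
D = 4 × 198 × (1−f)/f ≈ 4 × 198 × 4.13766 ≈ 3277.03 mg.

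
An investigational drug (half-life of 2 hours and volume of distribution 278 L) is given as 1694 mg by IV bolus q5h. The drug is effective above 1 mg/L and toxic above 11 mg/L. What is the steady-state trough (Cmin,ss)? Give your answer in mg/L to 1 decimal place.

1.3 mg/L

τ/t½ = 5/2 ≈ 2.5, so fraction remaining f = (1/2)^(5/2) ≈ 0.1768.
Accumulation ratio R = 1/(1 − f) ≈ 1/0.8232 ≈ 1.2148.
Single-dose peak C₀ = D/Vd = 1694/278 ≈ 6.094 mg/L.
Cmax,ss = C₀/(1 − f) ≈ 6.094/0.8232 ≈ 7.403 mg/L.
Steady-state trough Cmin,ss = Cmax,ss·f ≈ 7.403 × 0.1768 ≈ 1.309 mg/L.
Trough 1.3 mg/L vs MEC 1 mg/L: adequate.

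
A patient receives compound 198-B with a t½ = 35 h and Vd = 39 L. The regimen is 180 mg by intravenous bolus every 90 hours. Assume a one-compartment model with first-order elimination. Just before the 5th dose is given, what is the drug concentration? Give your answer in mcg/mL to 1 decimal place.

f = (1/2)^(τ/t½) = (1/2)^(90/35) ≈ 0.1682.
C₀ = D/Vd = 180/39 ≈ 4.615 mcg/mL.
Before the 5th dose, 4 doses have been given. Superposition: Cmin = C₀·(f + f² + … + f^4).
≈ 4.615 × (0.1682 + 0.0283 + 0.0048 + 0.0008) ≈ 4.615 × 0.2021 ≈ 0.933 mcg/mL.

0.9 mcg/mL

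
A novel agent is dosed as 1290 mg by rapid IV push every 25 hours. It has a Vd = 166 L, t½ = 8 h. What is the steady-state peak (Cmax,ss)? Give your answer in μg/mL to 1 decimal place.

τ/t½ = 25/8 ≈ 3.125, so fraction remaining f = (1/2)^(25/8) ≈ 0.1146.
Accumulation ratio R = 1/(1 − f) ≈ 1/0.8854 ≈ 1.1294.
Each bolus raises the concentration by D/Vd = 1290/166 ≈ 7.771 μg/mL.
Cmax,ss = C₀/(1 − f) ≈ 7.771/0.8854 ≈ 8.777 μg/mL.

8.8 μg/mL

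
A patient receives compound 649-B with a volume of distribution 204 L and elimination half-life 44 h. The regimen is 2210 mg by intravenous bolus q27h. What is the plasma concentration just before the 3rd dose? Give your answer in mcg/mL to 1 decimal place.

11.7 mcg/mL

f = (1/2)^(τ/t½) = (1/2)^(27/44) ≈ 0.6535.
C₀ = D/Vd = 2210/204 ≈ 10.833 mcg/mL.
Before the 3rd dose, 2 doses have been given. Superposition: Cmin = C₀·(f + f²).
≈ 10.833 × (0.6535 + 0.4271) ≈ 10.833 × 1.0806 ≈ 11.706 mcg/mL.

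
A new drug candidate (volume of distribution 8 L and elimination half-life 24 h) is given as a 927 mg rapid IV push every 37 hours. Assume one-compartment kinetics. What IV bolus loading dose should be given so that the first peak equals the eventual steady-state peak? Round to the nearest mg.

1412 mg

f = (1/2)^(37/24) ≈ 0.343488; accumulation ratio R = 1/(1−f) ≈ 1.52320.
Loading dose to hit Cmax,ss on first dose: D_load = D_maint·R ≈ 927 × 1.52320 ≈ 1412.01 mg.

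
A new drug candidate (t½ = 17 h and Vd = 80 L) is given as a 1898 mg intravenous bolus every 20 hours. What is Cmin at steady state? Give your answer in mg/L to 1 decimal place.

18.8 mg/L

τ/t½ = 20/17 ≈ 1.1765, so fraction remaining f = (1/2)^(20/17) ≈ 0.4424.
Accumulation ratio R = 1/(1 − f) ≈ 1/0.5576 ≈ 1.7934.
Single-dose peak C₀ = D/Vd = 1898/80 ≈ 23.725 mg/L.
Cmax,ss = C₀/(1 − f) ≈ 23.725/0.5576 ≈ 42.548 mg/L.
Steady-state trough Cmin,ss = Cmax,ss·f ≈ 42.548 × 0.4424 ≈ 18.823 mg/L.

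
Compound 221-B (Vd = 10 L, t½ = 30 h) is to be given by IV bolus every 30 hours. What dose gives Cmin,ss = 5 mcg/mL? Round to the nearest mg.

τ/t½ = 30/30 ≈ 1, so f = (1/2)^(30/30) ≈ 0.500000.
Cmin,ss = (D/Vd)·f/(1−f), so D = Cmin,ss·Vd·(1−f)/f.
D = 5 × 10 × (1−f)/f ≈ 5 × 10 × 1.00000 ≈ 50.00 mg.

50 mg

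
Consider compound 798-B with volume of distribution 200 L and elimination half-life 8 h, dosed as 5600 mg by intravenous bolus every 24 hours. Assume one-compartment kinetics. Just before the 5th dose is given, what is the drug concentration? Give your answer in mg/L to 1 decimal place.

f = (1/2)^(τ/t½) = (1/2)^(24/8) ≈ 0.1250.
C₀ = D/Vd = 5600/200 ≈ 28.000 mg/L.
Before the 5th dose, 4 doses have been given. Superposition: Cmin = C₀·(f + f² + … + f^4).
≈ 28.000 × (0.1250 + 0.0156 + 0.0020 + 0.0002) ≈ 28.000 × 0.1428 ≈ 3.998 mg/L.

4.0 mg/L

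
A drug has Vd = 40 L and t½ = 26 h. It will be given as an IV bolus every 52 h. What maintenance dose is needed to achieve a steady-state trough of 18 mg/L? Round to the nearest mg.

τ/t½ = 52/26 ≈ 2, so f = (1/2)^(52/26) ≈ 0.250000.
Cmin,ss = (D/Vd)·f/(1−f), so D = Cmin,ss·Vd·(1−f)/f.
D = 18 × 40 × (1−f)/f ≈ 18 × 40 × 3.00000 ≈ 2160.00 mg.

2160 mg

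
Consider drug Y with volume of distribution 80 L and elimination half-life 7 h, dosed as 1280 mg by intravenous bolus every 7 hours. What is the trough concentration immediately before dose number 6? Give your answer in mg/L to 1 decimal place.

15.5 mg/L

f = (1/2)^(τ/t½) = (1/2)^(7/7) ≈ 0.5000.
C₀ = D/Vd = 1280/80 ≈ 16.000 mg/L.
Before the 6th dose, 5 doses have been given. Superposition: Cmin = C₀·(f + f² + … + f^5).
≈ 16.000 × (0.5000 + 0.2500 + 0.1250 + 0.0625 + 0.0313) ≈ 16.000 × 0.9688 ≈ 15.501 mg/L.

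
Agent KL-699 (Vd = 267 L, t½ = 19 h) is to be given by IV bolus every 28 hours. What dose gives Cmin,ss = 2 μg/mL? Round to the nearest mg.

949 mg

τ/t½ = 28/19 ≈ 1.4737, so f = (1/2)^(28/19) ≈ 0.360062.
Cmin,ss = (D/Vd)·f/(1−f), so D = Cmin,ss·Vd·(1−f)/f.
D = 2 × 267 × (1−f)/f ≈ 2 × 267 × 1.77730 ≈ 949.08 mg.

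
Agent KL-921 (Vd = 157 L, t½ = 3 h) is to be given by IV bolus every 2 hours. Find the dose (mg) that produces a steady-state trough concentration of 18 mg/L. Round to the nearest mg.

1660 mg

τ/t½ = 2/3 ≈ 0.66667, so f = (1/2)^(2/3) ≈ 0.629961.
Cmin,ss = (D/Vd)·f/(1−f), so D = Cmin,ss·Vd·(1−f)/f.
D = 18 × 157 × (1−f)/f ≈ 18 × 157 × 0.58740 ≈ 1659.99 mg.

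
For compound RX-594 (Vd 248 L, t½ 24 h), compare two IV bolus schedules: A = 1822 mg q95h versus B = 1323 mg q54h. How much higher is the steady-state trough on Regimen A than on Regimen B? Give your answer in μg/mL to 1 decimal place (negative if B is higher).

Regimen A: f = (1/2)^(95/24) ≈ 0.0643; Cmin,ss = (1822/248)·f/(1−f) ≈ 0.505 μg/mL.
Regimen B: f = (1/2)^(54/24) ≈ 0.2102; Cmin,ss = (1323/248)·f/(1−f) ≈ 1.420 μg/mL.
Difference ≈ 0.505 − 1.420 ≈ -0.915 μg/mL.

-0.9 μg/mL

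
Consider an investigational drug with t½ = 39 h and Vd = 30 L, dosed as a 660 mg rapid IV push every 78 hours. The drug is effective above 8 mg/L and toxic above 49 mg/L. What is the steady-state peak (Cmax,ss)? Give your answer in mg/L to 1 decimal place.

29.3 mg/L

The dosing interval is 2 half-lives, so f = 2^(−2) = 0.25.
Accumulation ratio R = 1/(1 − f) = 1/0.75 = 4/3.
Single-dose peak C₀ = D/Vd = 660/30 = 22 mg/L.
Steady-state peak Cmax,ss = C₀·R = 22 × 4/3 ≈ 29.333 mg/L.
Peak 29.3 mg/L vs MTC 49 mg/L: below toxic threshold.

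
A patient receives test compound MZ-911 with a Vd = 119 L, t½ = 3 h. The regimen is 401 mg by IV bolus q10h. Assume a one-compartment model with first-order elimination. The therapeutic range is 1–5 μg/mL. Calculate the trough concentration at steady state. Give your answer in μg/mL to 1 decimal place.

0.4 μg/mL

Over one 10-h interval, 10/3 ≈ 3.3333 half-lives elapse, leaving f ≈ 0.0992 of each dose.
Single-dose peak C₀ = D/Vd = 401/119 ≈ 3.370 μg/mL.
Steady-state trough Cmin,ss = C₀·f/(1−f) ≈ 3.370 × 0.0992/0.9008 ≈ 0.371 μg/mL.
Trough 0.4 μg/mL vs MEC 1 μg/mL: subtherapeutic.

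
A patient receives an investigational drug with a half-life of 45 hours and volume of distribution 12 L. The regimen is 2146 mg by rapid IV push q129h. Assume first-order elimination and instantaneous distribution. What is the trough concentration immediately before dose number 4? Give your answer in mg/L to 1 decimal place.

28.3 mg/L

f = (1/2)^(τ/t½) = (1/2)^(129/45) ≈ 0.1371.
C₀ = D/Vd = 2146/12 ≈ 178.833 mg/L.
Before the 4th dose, 3 doses have been given. Superposition: Cmin = C₀·(f + f² + … + f^3).
≈ 178.833 × (0.1371 + 0.0188 + 0.0026) ≈ 178.833 × 0.1585 ≈ 28.345 mg/L.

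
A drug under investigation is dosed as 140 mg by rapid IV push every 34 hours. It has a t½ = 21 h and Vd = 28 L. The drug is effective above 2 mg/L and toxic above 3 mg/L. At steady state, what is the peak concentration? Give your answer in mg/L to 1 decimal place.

Over one 34-h interval, 34/21 ≈ 1.619 half-lives elapse, leaving f ≈ 0.3256 of each dose.
At steady state, accumulation factor R = 1/(1 − e^(−kτ)) ≈ 1.4828.
Each bolus raises the concentration by D/Vd = 140/28 ≈ 5.000 mg/L.
Cmax,ss = C₀/(1 − f) ≈ 5.000/0.6744 ≈ 7.414 mg/L.
Peak 7.4 mg/L vs MTC 3 mg/L: exceeds toxic threshold.

7.4 mg/L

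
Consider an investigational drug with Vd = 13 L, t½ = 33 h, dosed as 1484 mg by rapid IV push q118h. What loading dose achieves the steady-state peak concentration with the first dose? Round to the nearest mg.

f = (1/2)^(118/33) ≈ 0.083867; accumulation ratio R = 1/(1−f) ≈ 1.09154.
Loading dose to hit Cmax,ss on first dose: D_load = D_maint·R ≈ 1484 × 1.09154 ≈ 1619.85 mg.

1620 mg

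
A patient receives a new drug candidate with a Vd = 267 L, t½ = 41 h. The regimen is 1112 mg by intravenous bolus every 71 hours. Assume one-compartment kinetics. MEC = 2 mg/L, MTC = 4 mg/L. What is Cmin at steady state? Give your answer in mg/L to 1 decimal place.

1.8 mg/L

Over one 71-h interval, 71/41 ≈ 1.7317 half-lives elapse, leaving f ≈ 0.3011 of each dose.
Each bolus raises the concentration by D/Vd = 1112/267 ≈ 4.165 mg/L.
Steady-state trough Cmin,ss = C₀·f/(1−f) ≈ 4.165 × 0.3011/0.6989 ≈ 1.794 mg/L.
Trough 1.8 mg/L vs MEC 2 mg/L: subtherapeutic.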